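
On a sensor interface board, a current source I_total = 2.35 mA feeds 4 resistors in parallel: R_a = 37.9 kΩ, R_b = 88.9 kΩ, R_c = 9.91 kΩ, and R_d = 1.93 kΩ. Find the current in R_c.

ΣG = 1/37.9 + 1/88.9 + 1/9.91 + 1/1.93 = 0.6567.
Current divider: I(R_c) = I_total · G_k/ΣG = 2.35 × (0.1009/0.6567) = 2.35 × 0.1537 = 0.3611 mA.

I ≈ 0.361 mA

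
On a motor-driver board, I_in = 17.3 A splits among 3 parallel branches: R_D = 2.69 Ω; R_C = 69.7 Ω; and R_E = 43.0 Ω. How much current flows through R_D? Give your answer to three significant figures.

Total conductance ΣG = 1/2.69 + 1/69.7 + 1/43.0 = 0.4094 (units of 1/Ω).
R_D takes the fraction G_k/ΣG = 0.3717/0.4094 = 0.9081, so I = 17.3 × 0.9081 = 15.71 A.

I ≈ 15.7 A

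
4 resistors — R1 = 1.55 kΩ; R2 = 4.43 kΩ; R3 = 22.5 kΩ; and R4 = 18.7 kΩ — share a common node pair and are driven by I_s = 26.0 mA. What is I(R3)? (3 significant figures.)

Conductances: ΣG = 1/1.55 + 1/4.43 + 1/22.5 + 1/18.7 = 0.9688 (1/kΩ).
Current divider: I(R3) = I_s · G_k/ΣG = 26.0 × (0.04444/0.9688) = 26.0 × 0.04588 = 1.193 mA.

I ≈ 1.19 mA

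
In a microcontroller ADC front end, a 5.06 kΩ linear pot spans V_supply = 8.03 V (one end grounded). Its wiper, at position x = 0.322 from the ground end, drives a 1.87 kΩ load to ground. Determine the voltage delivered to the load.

Lower segment x·R_p = 1.629 kΩ; upper segment (1−x)·R_p = 3.431 kΩ.
(x·R_p) ‖ R_L = 0.8707 kΩ.
Loaded-divider output: V_out = 8.03 × 0.2024 = 1.625 V.

V_out ≈ 1.63 V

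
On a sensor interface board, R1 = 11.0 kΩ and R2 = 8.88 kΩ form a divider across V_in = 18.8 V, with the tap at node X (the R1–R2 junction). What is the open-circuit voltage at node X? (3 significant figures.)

Open-circuit (no load on X): V_th = V_in · R2/(R1 + R2) = 18.8 × 8.88/(11.00 + 8.88) = 8.398 V.

V_th ≈ 8.40 V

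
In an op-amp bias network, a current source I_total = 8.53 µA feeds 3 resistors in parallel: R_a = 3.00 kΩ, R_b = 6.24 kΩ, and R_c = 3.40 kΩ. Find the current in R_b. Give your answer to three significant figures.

Total conductance ΣG = 1/3.00 + 1/6.24 + 1/3.40 = 0.7877 (units of 1/kΩ).
R_b takes the fraction G_k/ΣG = 0.1603/0.7877 = 0.2034, so I = 8.53 × 0.2034 = 1.735 µA.

I ≈ 1.74 µA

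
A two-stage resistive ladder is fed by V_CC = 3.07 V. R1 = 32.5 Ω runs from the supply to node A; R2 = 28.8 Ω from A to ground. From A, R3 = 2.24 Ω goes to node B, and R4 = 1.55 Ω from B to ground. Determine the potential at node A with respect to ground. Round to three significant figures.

V_A ≈ 0.287 V

The second stage (R3 + R4 = 3.790 Ω) loads node A in parallel with R2.
R2 ‖ (R3+R4) = 3.349 Ω.
First divider: V_A = V_CC · 3.349/(32.5 + 3.349) = 0.2868 V.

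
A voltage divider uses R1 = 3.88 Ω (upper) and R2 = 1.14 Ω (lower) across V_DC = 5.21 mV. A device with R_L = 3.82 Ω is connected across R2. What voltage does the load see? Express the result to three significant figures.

V_out ≈ 0.961 mV

The load sits in parallel with R2, giving an effective lower resistance R2' = R2·R_L/(R2+R_L) = 0.8780 Ω.
Now apply the divider: V_out = 5.21 × 0.1845 = 0.9614 mV.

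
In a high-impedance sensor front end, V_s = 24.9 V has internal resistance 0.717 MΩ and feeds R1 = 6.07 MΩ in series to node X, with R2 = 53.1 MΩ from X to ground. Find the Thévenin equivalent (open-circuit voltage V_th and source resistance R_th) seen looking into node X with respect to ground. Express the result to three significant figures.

R1' = 0.717 + 6.07 = 6.787 MΩ (source resistance + R1).
Open-circuit (no load on X): V_th = V_s · R2/(R1' + R2) = 24.9 × 53.1/(6.787 + 53.1) = 22.08 V.
Zeroing V_s shorts the top of R1' to ground, so R_th = R1' ‖ R2 = 6.018 MΩ.

V_th ≈ 22.1 V, R_th ≈ 6.02 MΩ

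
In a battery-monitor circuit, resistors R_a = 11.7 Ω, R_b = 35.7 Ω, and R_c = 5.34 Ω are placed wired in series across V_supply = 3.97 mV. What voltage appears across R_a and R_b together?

V ≈ 3.57 mV

Series total: ΣR = 11.7 + 35.7 + 5.34 = 52.74 Ω.
R_{R_a..R_b} = 11.7 + 35.7 = 47.40 Ω.
By the voltage-divider rule, V = 3.97 × 47.40/52.74 = 3.568 mV.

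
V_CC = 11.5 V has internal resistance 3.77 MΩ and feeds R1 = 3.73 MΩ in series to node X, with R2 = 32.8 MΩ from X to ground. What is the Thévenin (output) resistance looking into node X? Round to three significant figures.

R_th ≈ 6.10 MΩ

R1' = 3.77 + 3.73 = 7.500 MΩ (source resistance + R1).
Zeroing V_CC shorts the top of R1' to ground, so R_th = R1' ‖ R2 = 6.104 MΩ.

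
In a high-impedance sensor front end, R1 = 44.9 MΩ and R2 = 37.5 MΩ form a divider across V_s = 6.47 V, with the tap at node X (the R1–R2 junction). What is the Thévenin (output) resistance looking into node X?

Zeroing V_s shorts the top of R1 to ground, so R_th = R1 ‖ R2 = 20.43 MΩ.

R_th ≈ 20.4 MΩ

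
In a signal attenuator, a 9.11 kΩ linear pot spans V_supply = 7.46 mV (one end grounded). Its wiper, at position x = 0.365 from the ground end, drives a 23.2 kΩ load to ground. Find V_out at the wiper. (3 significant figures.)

V_out ≈ 2.50 mV

The pot divides into 5.785 kΩ above the wiper and 3.325 kΩ below.
Lower segment in parallel with the load: 3.325 ‖ 23.2 = 2.908 kΩ.
V_out = 7.46 × 2.908/(5.785 + 2.908) = 2.496 mV.
(Unloaded: V_out = x·V_supply = 2.72 mV.)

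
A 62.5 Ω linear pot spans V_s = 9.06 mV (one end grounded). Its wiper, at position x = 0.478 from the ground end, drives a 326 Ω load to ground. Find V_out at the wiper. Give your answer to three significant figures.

Lower segment x·R_p = 29.88 Ω; upper segment (1−x)·R_p = 32.62 Ω.
R_L loads the lower segment: effective lower R = 27.37 Ω.
V_out = 9.06 × 27.37/(32.62 + 27.37) = 4.133 mV.

V_out ≈ 4.13 mV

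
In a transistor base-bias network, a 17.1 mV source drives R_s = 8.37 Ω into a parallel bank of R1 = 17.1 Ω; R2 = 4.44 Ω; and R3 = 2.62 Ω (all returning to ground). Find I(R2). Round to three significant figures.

Parallel bank: R_p = 1/(1/17.1 + 1/4.44 + 1/2.62) = 1.503 Ω.
V_A = 17.1 × 1.503/9.873 = 2.603 mV.
I(R2) = V_A / R2 = 2.603/4.44 = 0.5863 mA.

I ≈ 0.586 mA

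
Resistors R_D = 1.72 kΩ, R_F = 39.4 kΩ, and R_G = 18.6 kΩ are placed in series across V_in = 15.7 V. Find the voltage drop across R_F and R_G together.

V ≈ 15.2 V

Total series resistance ΣR = 1.72 + 39.4 + 18.6 = 59.72 kΩ.
R_{R_F..R_G} = 39.4 + 18.6 = 58.00 kΩ.
Voltage divider: V = V_in · (58.00 / 59.72) = 15.7 × 0.9712 = 15.25 V.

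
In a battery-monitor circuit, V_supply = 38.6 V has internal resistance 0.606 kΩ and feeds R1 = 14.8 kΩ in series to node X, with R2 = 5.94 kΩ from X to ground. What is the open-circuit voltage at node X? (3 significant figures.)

V_th ≈ 10.7 V

R1' = 0.606 + 14.8 = 15.41 kΩ (source resistance + R1).
V_th is the unloaded tap voltage: V_supply · R2/(R1'+R2) = 38.6 × 0.2783 = 10.74 V.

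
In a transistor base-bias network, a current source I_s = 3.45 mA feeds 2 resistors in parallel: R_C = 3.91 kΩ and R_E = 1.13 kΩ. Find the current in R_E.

I ≈ 2.68 mA

For two parallel branches, I_k = I_s · (other R)/(sum of R).
So I = 3.45 × 3.91/5.040 = 2.676 mA.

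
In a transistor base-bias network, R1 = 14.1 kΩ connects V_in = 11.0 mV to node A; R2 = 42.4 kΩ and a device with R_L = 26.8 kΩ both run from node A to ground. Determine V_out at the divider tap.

V_out ≈ 5.92 mV

First combine the lower leg with the load: R2 ‖ R_L = 16.42 kΩ.
Then V_out = V_in · R2'/(R1 + R2') = 11.0 × 16.42/30.52 = 5.918 mV.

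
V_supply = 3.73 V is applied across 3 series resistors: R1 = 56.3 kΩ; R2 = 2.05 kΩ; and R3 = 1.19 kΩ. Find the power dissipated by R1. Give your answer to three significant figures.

The common current is I = 3.73/59.54 = 0.06265 mA.
V(R1) = I·R = 3.527 V; P = V·I = 3.527 × 0.06265 = 0.2210 mW.

P ≈ 0.221 mW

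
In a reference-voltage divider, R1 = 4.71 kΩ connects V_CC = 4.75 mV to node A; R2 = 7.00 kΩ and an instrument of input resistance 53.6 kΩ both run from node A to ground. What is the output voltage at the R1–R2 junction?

The load sits in parallel with R2, giving an effective lower resistance R2' = R2·R_L/(R2+R_L) = 6.191 kΩ.
Then V_out = V_CC · R2'/(R1 + R2') = 4.75 × 6.191/10.90 = 2.698 mV.
(Unloaded it would be 2.84 mV; the load pulls it down.)

V_out ≈ 2.70 mV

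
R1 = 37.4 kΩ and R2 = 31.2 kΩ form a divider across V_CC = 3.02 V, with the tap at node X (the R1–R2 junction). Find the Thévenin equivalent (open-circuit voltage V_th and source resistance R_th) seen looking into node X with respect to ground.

With X open, the divider is unloaded: V_th = 3.02 × 31.2/68.60 = 1.374 V.
Zeroing V_CC shorts the top of R1 to ground, so R_th = R1 ‖ R2 = 17.01 kΩ.

V_th ≈ 1.37 V, R_th ≈ 17.0 kΩ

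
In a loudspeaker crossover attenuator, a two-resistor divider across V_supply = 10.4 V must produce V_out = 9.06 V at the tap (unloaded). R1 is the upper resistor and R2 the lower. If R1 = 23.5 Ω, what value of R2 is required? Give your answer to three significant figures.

R2 ≈ 159 Ω

The divider ratio is R2/(R1+R2) = 9.06/10.4 = 0.8712.
R2 = R1 · 0.8712/(1 − 0.8712) = 158.9 Ω.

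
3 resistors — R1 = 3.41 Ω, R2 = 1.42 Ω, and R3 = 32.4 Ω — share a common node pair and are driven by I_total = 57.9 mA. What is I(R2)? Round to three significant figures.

I ≈ 39.7 mA

ΣG = 1/3.41 + 1/1.42 + 1/32.4 = 1.028.
Current divider: I(R2) = I_total · G_k/ΣG = 57.9 × (0.7042/1.028) = 57.9 × 0.6848 = 39.65 mA.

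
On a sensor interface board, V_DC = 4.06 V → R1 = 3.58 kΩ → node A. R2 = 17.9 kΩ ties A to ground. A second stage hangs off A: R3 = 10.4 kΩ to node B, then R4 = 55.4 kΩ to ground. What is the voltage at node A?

V_A ≈ 3.24 V

Node A sees R2 in parallel with the series input of stage 2, R3 + R4 = 65.80 kΩ.
Effective lower resistance at A: R2 ‖ 65.80 = 14.07 kΩ.
V_A = 4.06 × 14.07/(3.58 + 14.07) = 3.237 V.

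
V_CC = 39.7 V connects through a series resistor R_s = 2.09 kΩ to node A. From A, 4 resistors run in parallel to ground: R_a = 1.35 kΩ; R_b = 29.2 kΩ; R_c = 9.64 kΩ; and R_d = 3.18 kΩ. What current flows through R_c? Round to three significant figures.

Combine the parallel branches: R_p = (1/1.35 + 1/29.2 + 1/9.64 + 1/3.18)⁻¹ = 0.8381 kΩ.
Node voltage V_A = V_CC · R_p/(R_s + R_p) = 39.7 × 0.2862 = 11.36 V.
I(R_c) = V_A / R_c = 11.36/9.64 = 1.179 mA.

I ≈ 1.18 mA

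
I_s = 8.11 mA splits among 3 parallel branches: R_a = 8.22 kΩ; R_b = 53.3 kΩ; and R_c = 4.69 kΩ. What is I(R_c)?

Conductances: ΣG = 1/8.22 + 1/53.3 + 1/4.69 = 0.3536 (1/kΩ).
R_c takes the fraction G_k/ΣG = 0.2132/0.3536 = 0.6029, so I = 8.11 × 0.6029 = 4.890 mA.

I ≈ 4.89 mA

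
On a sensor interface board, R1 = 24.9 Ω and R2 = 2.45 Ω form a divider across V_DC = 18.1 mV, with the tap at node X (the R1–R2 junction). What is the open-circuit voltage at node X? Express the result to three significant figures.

V_th ≈ 1.62 mV

Open-circuit (no load on X): V_th = V_DC · R2/(R1 + R2) = 18.1 × 2.45/(24.90 + 2.45) = 1.621 mV.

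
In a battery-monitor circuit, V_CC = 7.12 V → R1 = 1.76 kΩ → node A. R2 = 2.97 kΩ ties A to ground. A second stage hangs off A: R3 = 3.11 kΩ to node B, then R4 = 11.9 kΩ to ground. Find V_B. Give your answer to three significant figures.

V_B ≈ 3.30 V

Node A sees R2 in parallel with the series input of stage 2, R3 + R4 = 15.01 kΩ.
Effective lower resistance at A: R2 ‖ 15.01 = 2.479 kΩ.
V_A = 7.12 × 2.479/(1.76 + 2.479) = 4.164 V.
V_B = V_A × 0.7928 = 3.301 V.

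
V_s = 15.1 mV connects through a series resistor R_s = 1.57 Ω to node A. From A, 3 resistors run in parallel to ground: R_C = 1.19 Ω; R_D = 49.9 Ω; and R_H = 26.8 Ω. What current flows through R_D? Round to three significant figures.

I ≈ 0.126 mA

Combine the parallel branches: R_p = (1/1.19 + 1/49.9 + 1/26.8)⁻¹ = 1.114 Ω.
V_A = 15.1 × 1.114/2.684 = 6.267 mV.
Branch current I = V_A/R_D = 6.267/49.9 = 0.1256 mA.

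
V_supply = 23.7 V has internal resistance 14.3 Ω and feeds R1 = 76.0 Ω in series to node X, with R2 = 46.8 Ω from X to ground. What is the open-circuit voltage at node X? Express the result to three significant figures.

R1' = 14.3 + 76.0 = 90.30 Ω (source resistance + R1).
Open-circuit (no load on X): V_th = V_supply · R2/(R1' + R2) = 23.7 × 46.8/(90.30 + 46.8) = 8.090 V.

V_th ≈ 8.09 V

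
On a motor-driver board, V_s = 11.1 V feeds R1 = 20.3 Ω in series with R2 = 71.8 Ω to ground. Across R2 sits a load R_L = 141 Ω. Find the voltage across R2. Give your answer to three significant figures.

R2 ‖ R_L = (71.8 × 141)/(71.8 + 141) = 47.57 Ω.
Now apply the divider: V_out = 11.1 × 0.7009 = 7.780 V.

V_out ≈ 7.78 V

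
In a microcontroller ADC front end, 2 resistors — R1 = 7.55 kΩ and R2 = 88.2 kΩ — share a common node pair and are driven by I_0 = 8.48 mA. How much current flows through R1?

I ≈ 7.81 mA

Two-branch current divider: I_k = I_0 · R_other/(R_1 + R_2).
I(R1) = 8.48 × 88.2/(7.55 + 88.2) = 8.48 × 0.9211 = 7.811 mA.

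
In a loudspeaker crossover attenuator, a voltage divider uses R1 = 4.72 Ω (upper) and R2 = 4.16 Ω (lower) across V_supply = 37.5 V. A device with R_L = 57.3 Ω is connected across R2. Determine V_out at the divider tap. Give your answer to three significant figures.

V_out ≈ 16.9 V

R2 ‖ R_L = (4.16 × 57.3)/(4.16 + 57.3) = 3.878 Ω.
Now apply the divider: V_out = 37.5 × 0.4511 = 16.91 V.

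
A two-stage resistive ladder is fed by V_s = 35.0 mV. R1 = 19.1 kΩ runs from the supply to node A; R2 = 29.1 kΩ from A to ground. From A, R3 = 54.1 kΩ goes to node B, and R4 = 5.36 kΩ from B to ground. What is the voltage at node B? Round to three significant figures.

The second stage (R3 + R4 = 59.46 kΩ) loads node A in parallel with R2.
Effective lower resistance at A: R2 ‖ 59.46 = 19.54 kΩ.
V_A = 35.0 × 19.54/(19.1 + 19.54) = 17.70 mV.
Stage 2 is unloaded, so V_B = V_A · R4/(R3+R4) = 17.70 × 5.36/59.46 = 1.595 mV.

V_B ≈ 1.60 mV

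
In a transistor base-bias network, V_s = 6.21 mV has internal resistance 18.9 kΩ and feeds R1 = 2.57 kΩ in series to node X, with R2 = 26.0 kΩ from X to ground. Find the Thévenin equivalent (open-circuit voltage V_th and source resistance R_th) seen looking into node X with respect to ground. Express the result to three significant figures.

R1' = 18.9 + 2.57 = 21.47 kΩ (source resistance + R1).
V_th is the unloaded tap voltage: V_s · R2/(R1'+R2) = 6.21 × 0.5477 = 3.401 mV.
Looking into X with the source shorted: R_th = R1'·R2/(R1'+R2) = 21.47 × 26.0/47.47 = 11.76 kΩ.

V_th ≈ 3.40 mV, R_th ≈ 11.8 kΩ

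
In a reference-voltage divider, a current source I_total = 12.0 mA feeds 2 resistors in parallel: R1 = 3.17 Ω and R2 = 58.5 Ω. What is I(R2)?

Two-branch current divider: I_k = I_total · R_other/(R_1 + R_2).
I(R2) = 12.0 × 3.17/(3.17 + 58.5) = 12.0 × 0.05140 = 0.6168 mA.

I ≈ 0.617 mA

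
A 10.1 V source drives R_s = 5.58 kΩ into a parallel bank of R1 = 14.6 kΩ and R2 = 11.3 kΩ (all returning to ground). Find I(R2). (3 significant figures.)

Parallel bank: R_p = 1/(1/14.6 + 1/11.3) = 6.370 kΩ.
Node voltage V_A = V_s · R_p/(R_s + R_p) = 10.1 × 0.5330 = 5.384 V.
Branch current I = V_A/R2 = 5.384/11.3 = 0.4764 mA.

I ≈ 0.476 mA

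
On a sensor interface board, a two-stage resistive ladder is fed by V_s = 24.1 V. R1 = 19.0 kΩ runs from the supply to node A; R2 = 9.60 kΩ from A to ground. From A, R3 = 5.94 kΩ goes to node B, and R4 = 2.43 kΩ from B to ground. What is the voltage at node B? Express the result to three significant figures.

V_B ≈ 1.33 V

Node A sees R2 in parallel with the series input of stage 2, R3 + R4 = 8.370 kΩ.
Effective lower resistance at A: R2 ‖ 8.370 = 4.471 kΩ.
So V_A = 24.1 × 0.1905 = 4.591 V.
Then the unloaded second divider: V_B = V_A × R4/(R3+R4) = 4.591 × 0.2903 = 1.333 V.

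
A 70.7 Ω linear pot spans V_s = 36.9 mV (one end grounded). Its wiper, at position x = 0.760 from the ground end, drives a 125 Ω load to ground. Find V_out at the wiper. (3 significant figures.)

Split the track: R_lower = x·R_p = 53.73 Ω, R_upper = (1−x)·R_p = 16.97 Ω.
Lower segment in parallel with the load: 53.73 ‖ 125 = 37.58 Ω.
V_out = 36.9 × 37.58/(16.97 + 37.58) = 25.42 mV.
(Unloaded: V_out = x·V_s = 28.0 mV.)

V_out ≈ 25.4 mV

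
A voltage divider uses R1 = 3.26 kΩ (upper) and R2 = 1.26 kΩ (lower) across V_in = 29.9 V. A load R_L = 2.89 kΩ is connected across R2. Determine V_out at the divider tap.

The load sits in parallel with R2, giving an effective lower resistance R2' = R2·R_L/(R2+R_L) = 0.8774 kΩ.
Voltage divider with the loaded lower leg: V_out = 29.9 × 0.8774/(3.26 + 0.8774) = 29.9 × 0.2121 = 6.341 V.

V_out ≈ 6.34 V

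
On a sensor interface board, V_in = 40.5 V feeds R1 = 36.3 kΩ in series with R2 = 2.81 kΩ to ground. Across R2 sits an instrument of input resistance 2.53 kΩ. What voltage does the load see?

First combine the lower leg with the load: R2 ‖ R_L = 1.331 kΩ.
Now apply the divider: V_out = 40.5 × 0.03538 = 1.433 V.
(Unloaded it would be 2.91 V; the load pulls it down.)

V_out ≈ 1.43 V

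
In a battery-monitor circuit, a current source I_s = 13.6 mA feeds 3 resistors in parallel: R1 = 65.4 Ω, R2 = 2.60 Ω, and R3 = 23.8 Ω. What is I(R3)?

ΣG = 1/65.4 + 1/2.60 + 1/23.8 = 0.4419.
By the current-divider rule, I = I_s · G_k/ΣG = 13.6 × 0.09508 = 1.293 mA.

I ≈ 1.29 mA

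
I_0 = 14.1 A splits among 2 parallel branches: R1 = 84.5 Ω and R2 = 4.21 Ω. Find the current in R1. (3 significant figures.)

I ≈ 0.669 A

With just two branches, the current splits inversely with resistance.
So I = 14.1 × 4.21/88.71 = 0.6692 A.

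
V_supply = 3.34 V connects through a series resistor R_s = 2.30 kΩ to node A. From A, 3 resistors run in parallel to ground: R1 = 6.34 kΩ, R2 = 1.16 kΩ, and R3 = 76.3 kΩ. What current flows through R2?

I ≈ 0.853 mA

Combine the parallel branches: R_p = (1/6.34 + 1/1.16 + 1/76.3)⁻¹ = 0.9681 kΩ.
V_A by voltage divider: V_A = 3.34 × 0.9681/(2.30 + 0.9681) = 0.9894 V.
Branch current I = V_A/R2 = 0.9894/1.16 = 0.8530 mA.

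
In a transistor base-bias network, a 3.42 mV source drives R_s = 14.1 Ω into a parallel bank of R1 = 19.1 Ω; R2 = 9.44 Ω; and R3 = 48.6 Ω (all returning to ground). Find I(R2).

I ≈ 0.103 mA

Parallel bank: R_p = 1/(1/19.1 + 1/9.44 + 1/48.6) = 5.591 Ω.
Node voltage V_A = V_in · R_p/(R_s + R_p) = 3.42 × 0.2839 = 0.9710 mV.
Branch current I = V_A/R2 = 0.9710/9.44 = 0.1029 mA.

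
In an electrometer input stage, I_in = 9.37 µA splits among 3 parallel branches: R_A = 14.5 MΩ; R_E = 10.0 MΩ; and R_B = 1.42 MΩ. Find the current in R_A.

Conductances: ΣG = 1/14.5 + 1/10.0 + 1/1.42 = 0.8732 (1/MΩ).
By the current-divider rule, I = I_in · G_k/ΣG = 9.37 × 0.07898 = 0.7401 µA.

I ≈ 0.740 µA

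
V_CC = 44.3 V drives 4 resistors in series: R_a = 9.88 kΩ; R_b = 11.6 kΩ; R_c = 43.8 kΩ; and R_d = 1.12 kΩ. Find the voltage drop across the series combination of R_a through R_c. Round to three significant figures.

Total series resistance ΣR = 9.88 + 11.6 + 43.8 + 1.12 = 66.40 kΩ.
R_{R_a..R_c} = 9.88 + 11.6 + 43.8 = 65.28 kΩ.
Voltage divider: V = V_CC · (65.28 / 66.40) = 44.3 × 0.9831 = 43.55 V.

V ≈ 43.6 V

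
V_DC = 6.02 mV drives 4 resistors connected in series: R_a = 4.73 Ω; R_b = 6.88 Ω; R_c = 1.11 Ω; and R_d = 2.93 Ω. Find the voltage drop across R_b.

V ≈ 2.65 mV

Series total: ΣR = 4.73 + 6.88 + 1.11 + 2.93 = 15.65 Ω.
V = V_DC · R/ΣR = 6.02 × 0.4396 = 2.646 mV.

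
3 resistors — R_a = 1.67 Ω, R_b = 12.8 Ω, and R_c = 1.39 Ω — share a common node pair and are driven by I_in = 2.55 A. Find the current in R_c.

Conductances: ΣG = 1/1.67 + 1/12.8 + 1/1.39 = 1.396 (1/Ω).
R_c takes the fraction G_k/ΣG = 0.7194/1.396 = 0.5152, so I = 2.55 × 0.5152 = 1.314 A.

I ≈ 1.31 A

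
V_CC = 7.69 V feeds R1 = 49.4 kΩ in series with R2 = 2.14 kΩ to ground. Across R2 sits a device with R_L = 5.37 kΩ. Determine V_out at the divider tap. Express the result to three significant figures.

V_out ≈ 0.231 V

The load sits in parallel with R2, giving an effective lower resistance R2' = R2·R_L/(R2+R_L) = 1.530 kΩ.
Then V_out = V_CC · R2'/(R1 + R2') = 7.69 × 1.530/50.93 = 0.2310 V.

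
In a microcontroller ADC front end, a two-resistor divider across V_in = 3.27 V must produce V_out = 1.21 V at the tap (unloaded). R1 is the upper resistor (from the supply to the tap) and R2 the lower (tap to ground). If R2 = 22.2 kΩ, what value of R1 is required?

R1 ≈ 37.8 kΩ

Required fraction k = V_out/V_in = 0.3700.
R1 = R2·(1/k − 1) = 22.2 × 1.702 = 37.80 kΩ.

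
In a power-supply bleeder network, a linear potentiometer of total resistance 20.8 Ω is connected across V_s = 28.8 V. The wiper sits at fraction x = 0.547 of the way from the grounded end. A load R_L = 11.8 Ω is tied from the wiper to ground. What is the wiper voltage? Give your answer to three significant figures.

V_out ≈ 11.0 V

Split the track: R_lower = x·R_p = 11.38 Ω, R_upper = (1−x)·R_p = 9.422 Ω.
R_L loads the lower segment: effective lower R = 5.792 Ω.
V_out = 28.8 × 5.792/(9.422 + 5.792) = 10.96 V.
(Unloaded: V_out = x·V_s = 15.8 V.)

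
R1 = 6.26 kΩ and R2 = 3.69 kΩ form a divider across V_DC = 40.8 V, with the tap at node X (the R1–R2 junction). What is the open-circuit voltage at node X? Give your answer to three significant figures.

V_th ≈ 15.1 V

Open-circuit (no load on X): V_th = V_DC · R2/(R1 + R2) = 40.8 × 3.69/(6.260 + 3.69) = 15.13 V.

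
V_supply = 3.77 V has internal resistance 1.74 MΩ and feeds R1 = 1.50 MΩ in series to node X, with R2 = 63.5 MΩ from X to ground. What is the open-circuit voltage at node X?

R1' = 1.74 + 1.50 = 3.240 MΩ (source resistance + R1).
Open-circuit (no load on X): V_th = V_supply · R2/(R1' + R2) = 3.77 × 63.5/(3.240 + 63.5) = 3.587 V.

V_th ≈ 3.59 V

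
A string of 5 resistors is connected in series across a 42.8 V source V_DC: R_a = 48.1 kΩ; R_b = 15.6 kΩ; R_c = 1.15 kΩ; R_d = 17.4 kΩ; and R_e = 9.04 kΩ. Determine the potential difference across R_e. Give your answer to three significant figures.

V ≈ 4.24 V

Series total: ΣR = 48.1 + 15.6 + 1.15 + 17.4 + 9.04 = 91.29 kΩ.
V = V_DC · R/ΣR = 42.8 × 0.09903 = 4.238 V.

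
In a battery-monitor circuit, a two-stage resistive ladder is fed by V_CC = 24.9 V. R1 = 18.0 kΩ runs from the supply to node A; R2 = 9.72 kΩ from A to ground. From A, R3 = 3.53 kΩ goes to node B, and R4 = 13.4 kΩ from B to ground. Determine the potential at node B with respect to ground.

V_B ≈ 5.03 V

Node A sees R2 in parallel with the series input of stage 2, R3 + R4 = 16.93 kΩ.
Effective lower resistance at A: R2 ‖ 16.93 = 6.175 kΩ.
V_A = 24.9 × 6.175/(18.0 + 6.175) = 6.360 V.
Stage 2 is unloaded, so V_B = V_A · R4/(R3+R4) = 6.360 × 13.4/16.93 = 5.034 V.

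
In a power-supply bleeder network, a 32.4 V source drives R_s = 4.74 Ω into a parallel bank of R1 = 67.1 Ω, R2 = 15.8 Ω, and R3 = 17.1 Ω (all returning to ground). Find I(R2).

I ≈ 1.24 A

Equivalent of the parallel group: R_p = 7.317 Ω.
Node voltage V_A = V_in · R_p/(R_s + R_p) = 32.4 × 0.6069 = 19.66 V.
I(R2) = V_A / R2 = 19.66/15.8 = 1.244 A.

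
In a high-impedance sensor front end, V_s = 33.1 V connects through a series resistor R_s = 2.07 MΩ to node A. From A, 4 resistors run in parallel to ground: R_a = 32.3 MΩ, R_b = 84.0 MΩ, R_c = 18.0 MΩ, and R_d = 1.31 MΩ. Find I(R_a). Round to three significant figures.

I ≈ 0.368 µA

Parallel bank: R_p = 1/(1/32.3 + 1/84.0 + 1/18.0 + 1/1.31) = 1.160 MΩ.
V_A by voltage divider: V_A = 33.1 × 1.160/(2.07 + 1.160) = 11.89 V.
Branch current I = V_A/R_a = 11.89/32.3 = 0.3681 µA.
(Check via current divider: I_total = 10.25 µA; share G_k/ΣG = 0.03593 → same result.)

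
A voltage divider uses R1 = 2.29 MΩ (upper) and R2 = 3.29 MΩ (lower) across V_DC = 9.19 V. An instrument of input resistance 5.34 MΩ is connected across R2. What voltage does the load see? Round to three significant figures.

R2 ‖ R_L = (3.29 × 5.34)/(3.29 + 5.34) = 2.036 MΩ.
Now apply the divider: V_out = 9.19 × 0.4706 = 4.325 V.

V_out ≈ 4.32 V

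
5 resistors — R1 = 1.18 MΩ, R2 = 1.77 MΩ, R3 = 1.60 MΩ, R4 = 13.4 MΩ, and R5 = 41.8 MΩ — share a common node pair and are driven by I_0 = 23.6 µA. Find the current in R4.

I ≈ 0.825 µA

ΣG = 1/1.18 + 1/1.77 + 1/1.60 + 1/13.4 + 1/41.8 = 2.136.
Current divider: I(R4) = I_0 · G_k/ΣG = 23.6 × (0.07463/2.136) = 23.6 × 0.03494 = 0.8245 µA.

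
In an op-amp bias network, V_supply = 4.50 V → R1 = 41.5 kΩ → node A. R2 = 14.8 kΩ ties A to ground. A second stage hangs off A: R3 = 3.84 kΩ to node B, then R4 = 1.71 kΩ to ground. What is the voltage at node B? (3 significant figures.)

The second stage (R3 + R4 = 5.550 kΩ) loads node A in parallel with R2.
R2 ‖ (R3+R4) = 4.036 kΩ.
First divider: V_A = V_supply · 4.036/(41.5 + 4.036) = 0.3989 V.
Then the unloaded second divider: V_B = V_A × R4/(R3+R4) = 0.3989 × 0.3081 = 0.1229 V.

V_B ≈ 0.123 V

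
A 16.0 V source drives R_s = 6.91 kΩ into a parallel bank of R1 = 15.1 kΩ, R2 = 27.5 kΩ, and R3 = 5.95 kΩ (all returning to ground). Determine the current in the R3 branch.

Parallel bank: R_p = 1/(1/15.1 + 1/27.5 + 1/5.95) = 3.695 kΩ.
V_A = 16.0 × 3.695/10.60 = 5.574 V.
Branch current I = V_A/R3 = 5.574/5.95 = 0.9369 mA.

I ≈ 0.937 mA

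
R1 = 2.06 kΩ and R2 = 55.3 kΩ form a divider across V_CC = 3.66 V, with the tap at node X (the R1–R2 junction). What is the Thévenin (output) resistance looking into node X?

With V_CC suppressed (replaced by a short), R_th = R1 ‖ R2 = (2.060 × 55.3)/(2.060 + 55.3) = 1.986 kΩ.

R_th ≈ 1.99 kΩ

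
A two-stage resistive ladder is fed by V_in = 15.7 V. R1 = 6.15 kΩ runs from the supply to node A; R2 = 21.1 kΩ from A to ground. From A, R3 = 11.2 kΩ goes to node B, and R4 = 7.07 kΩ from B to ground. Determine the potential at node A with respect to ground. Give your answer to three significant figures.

V_A ≈ 9.64 V

Node A sees R2 in parallel with the series input of stage 2, R3 + R4 = 18.27 kΩ.
Effective lower resistance at A: R2 ‖ 18.27 = 9.792 kΩ.
V_A = 15.7 × 9.792/(6.15 + 9.792) = 9.643 V.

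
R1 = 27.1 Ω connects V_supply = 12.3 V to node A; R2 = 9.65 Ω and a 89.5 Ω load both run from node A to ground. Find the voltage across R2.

V_out ≈ 2.99 V

The load sits in parallel with R2, giving an effective lower resistance R2' = R2·R_L/(R2+R_L) = 8.711 Ω.
Then V_out = V_supply · R2'/(R1 + R2') = 12.3 × 8.711/35.81 = 2.992 V.
(Unloaded it would be 3.23 V; the load pulls it down.)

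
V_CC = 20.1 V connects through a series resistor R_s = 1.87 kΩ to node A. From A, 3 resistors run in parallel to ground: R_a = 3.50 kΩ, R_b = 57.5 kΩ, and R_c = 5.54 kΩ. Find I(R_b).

I ≈ 0.184 mA

Equivalent of the parallel group: R_p = 2.068 kΩ.
V_A = 20.1 × 2.068/3.938 = 10.55 V.
Branch current I = V_A/R_b = 10.55/57.5 = 0.1836 mA.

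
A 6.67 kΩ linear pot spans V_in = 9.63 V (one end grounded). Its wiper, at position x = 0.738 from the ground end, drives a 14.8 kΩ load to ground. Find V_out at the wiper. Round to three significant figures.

Lower segment x·R_p = 4.922 kΩ; upper segment (1−x)·R_p = 1.748 kΩ.
(x·R_p) ‖ R_L = 3.694 kΩ.
Then V_out = V_in · 3.694/(1.748 + 3.694) = 6.537 V.

V_out ≈ 6.54 V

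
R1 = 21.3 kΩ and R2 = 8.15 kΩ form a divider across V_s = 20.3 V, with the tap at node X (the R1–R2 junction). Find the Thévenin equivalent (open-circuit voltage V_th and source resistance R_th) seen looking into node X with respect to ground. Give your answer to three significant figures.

V_th ≈ 5.62 V, R_th ≈ 5.89 kΩ

With X open, the divider is unloaded: V_th = 20.3 × 8.15/29.45 = 5.618 V.
Zeroing V_s shorts the top of R1 to ground, so R_th = R1 ‖ R2 = 5.895 kΩ.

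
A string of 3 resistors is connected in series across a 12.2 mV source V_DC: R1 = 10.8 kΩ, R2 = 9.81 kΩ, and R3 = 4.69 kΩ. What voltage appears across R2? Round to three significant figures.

Total series resistance ΣR = 10.8 + 9.81 + 4.69 = 25.30 kΩ.
V = V_DC · R/ΣR = 12.2 × 0.3877 = 4.731 mV.

V ≈ 4.73 mV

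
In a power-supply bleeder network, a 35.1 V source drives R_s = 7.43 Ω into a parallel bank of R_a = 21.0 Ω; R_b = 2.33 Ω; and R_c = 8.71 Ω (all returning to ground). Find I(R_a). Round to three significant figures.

I ≈ 0.310 A

Combine the parallel branches: R_p = (1/21.0 + 1/2.33 + 1/8.71)⁻¹ = 1.690 Ω.
V_A by voltage divider: V_A = 35.1 × 1.690/(7.43 + 1.690) = 6.505 V.
I(R_a) = V_A / R_a = 6.505/21.0 = 0.3098 A.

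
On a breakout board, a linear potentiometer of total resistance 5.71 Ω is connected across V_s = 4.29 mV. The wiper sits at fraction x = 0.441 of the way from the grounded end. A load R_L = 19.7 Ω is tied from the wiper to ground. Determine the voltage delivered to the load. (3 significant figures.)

V_out ≈ 1.77 mV

Split the track: R_lower = x·R_p = 2.518 Ω, R_upper = (1−x)·R_p = 3.192 Ω.
Lower segment in parallel with the load: 2.518 ‖ 19.7 = 2.233 Ω.
V_out = 4.29 × 2.233/(3.192 + 2.233) = 1.766 mV.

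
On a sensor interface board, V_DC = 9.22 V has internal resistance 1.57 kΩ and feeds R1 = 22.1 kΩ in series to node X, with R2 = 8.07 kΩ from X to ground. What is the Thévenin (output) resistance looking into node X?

R1' = 1.57 + 22.1 = 23.67 kΩ (source resistance + R1).
With V_DC suppressed (replaced by a short), R_th = R1' ‖ R2 = (23.67 × 8.07)/(23.67 + 8.07) = 6.018 kΩ.

R_th ≈ 6.02 kΩ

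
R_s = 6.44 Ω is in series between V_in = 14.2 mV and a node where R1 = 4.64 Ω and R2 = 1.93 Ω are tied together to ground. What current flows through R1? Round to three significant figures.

Equivalent of the parallel group: R_p = 1.363 Ω.
V_A = 14.2 × 1.363/7.803 = 2.480 mV.
Branch current I = V_A/R1 = 2.480/4.64 = 0.5346 mA.

I ≈ 0.535 mA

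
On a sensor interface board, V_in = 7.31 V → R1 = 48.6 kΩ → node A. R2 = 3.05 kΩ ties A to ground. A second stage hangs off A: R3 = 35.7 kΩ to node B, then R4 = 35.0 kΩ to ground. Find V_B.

Looking into the second stage from A: R3 + R4 = 70.70 kΩ appears in parallel with R2.
R2 ‖ (R3+R4) = 2.924 kΩ.
So V_A = 7.31 × 0.05675 = 0.4148 V.
Then the unloaded second divider: V_B = V_A × R4/(R3+R4) = 0.4148 × 0.4950 = 0.2054 V.

V_B ≈ 0.205 V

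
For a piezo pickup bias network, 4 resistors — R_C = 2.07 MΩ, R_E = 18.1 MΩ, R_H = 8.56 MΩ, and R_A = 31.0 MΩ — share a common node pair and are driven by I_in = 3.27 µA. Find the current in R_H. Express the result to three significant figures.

I ≈ 0.556 µA

Conductances: ΣG = 1/2.07 + 1/18.1 + 1/8.56 + 1/31.0 = 0.6874 (1/MΩ).
Current divider: I(R_H) = I_in · G_k/ΣG = 3.27 × (0.1168/0.6874) = 3.27 × 0.1699 = 0.5557 µA.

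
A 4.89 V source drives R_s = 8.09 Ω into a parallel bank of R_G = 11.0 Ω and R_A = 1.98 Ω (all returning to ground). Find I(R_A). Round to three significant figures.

I ≈ 0.424 A

Combine the parallel branches: R_p = (1/11.0 + 1/1.98)⁻¹ = 1.678 Ω.
Node voltage V_A = V_supply · R_p/(R_s + R_p) = 4.89 × 0.1718 = 0.8400 V.
Branch current I = V_A/R_A = 0.8400/1.98 = 0.4243 A.
(Check via current divider: I_total = 0.5006 A; share G_k/ΣG = 0.8475 → same result.)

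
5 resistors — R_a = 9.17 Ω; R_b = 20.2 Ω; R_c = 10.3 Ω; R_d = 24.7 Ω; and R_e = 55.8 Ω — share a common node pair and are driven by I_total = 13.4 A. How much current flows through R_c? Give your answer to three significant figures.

Total conductance ΣG = 1/9.17 + 1/20.2 + 1/10.3 + 1/24.7 + 1/55.8 = 0.3141 (units of 1/Ω).
By the current-divider rule, I = I_total · G_k/ΣG = 13.4 × 0.3091 = 4.143 A.

I ≈ 4.14 A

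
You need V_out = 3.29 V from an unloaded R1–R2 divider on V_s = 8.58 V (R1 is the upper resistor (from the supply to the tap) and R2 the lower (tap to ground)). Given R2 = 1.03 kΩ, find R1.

R1 ≈ 1.66 kΩ

Required fraction k = V_out/V_s = 0.3834.
So R1 = R2 · (V_s/V_out − 1) = 1.03 × (8.58/3.29 − 1) = 1.03 × 1.608 = 1.656 kΩ.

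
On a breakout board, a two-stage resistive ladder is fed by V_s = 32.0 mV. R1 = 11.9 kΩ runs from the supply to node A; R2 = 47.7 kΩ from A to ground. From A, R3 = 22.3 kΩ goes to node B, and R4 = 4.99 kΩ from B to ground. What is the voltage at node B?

Node A sees R2 in parallel with the series input of stage 2, R3 + R4 = 27.29 kΩ.
Effective lower resistance at A: R2 ‖ 27.29 = 17.36 kΩ.
First divider: V_A = V_s · 17.36/(11.9 + 17.36) = 18.99 mV.
Then the unloaded second divider: V_B = V_A × R4/(R3+R4) = 18.99 × 0.1829 = 3.471 mV.

V_B ≈ 3.47 mV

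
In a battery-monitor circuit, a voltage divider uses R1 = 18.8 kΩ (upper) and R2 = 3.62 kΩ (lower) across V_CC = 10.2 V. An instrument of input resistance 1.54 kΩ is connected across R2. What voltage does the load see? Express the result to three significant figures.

R2 ‖ R_L = (3.62 × 1.54)/(3.62 + 1.54) = 1.080 kΩ.
Voltage divider with the loaded lower leg: V_out = 10.2 × 1.080/(18.8 + 1.080) = 10.2 × 0.05434 = 0.5543 V.

V_out ≈ 0.554 V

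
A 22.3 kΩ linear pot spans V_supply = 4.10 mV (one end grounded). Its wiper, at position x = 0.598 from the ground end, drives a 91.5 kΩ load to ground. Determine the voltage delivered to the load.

V_out ≈ 2.32 mV

The pot divides into 8.965 kΩ above the wiper and 13.34 kΩ below.
R_L loads the lower segment: effective lower R = 11.64 kΩ.
V_out = 4.10 × 11.64/(8.965 + 11.64) = 2.316 mV.
(Unloaded: V_out = x·V_supply = 2.45 mV.)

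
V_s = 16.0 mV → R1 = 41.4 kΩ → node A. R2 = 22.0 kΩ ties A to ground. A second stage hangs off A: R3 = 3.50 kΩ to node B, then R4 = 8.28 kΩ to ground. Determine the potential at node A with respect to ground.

The second stage (R3 + R4 = 11.78 kΩ) loads node A in parallel with R2.
Effective lower resistance at A: R2 ‖ 11.78 = 7.672 kΩ.
First divider: V_A = V_s · 7.672/(41.4 + 7.672) = 2.501 mV.

V_A ≈ 2.50 mV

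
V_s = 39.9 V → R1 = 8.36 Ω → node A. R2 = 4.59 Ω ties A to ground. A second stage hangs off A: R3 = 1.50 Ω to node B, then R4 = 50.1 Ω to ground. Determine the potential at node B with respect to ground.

Looking into the second stage from A: R3 + R4 = 51.60 Ω appears in parallel with R2.
Effective lower resistance at A: R2 ‖ 51.60 = 4.215 Ω.
So V_A = 39.9 × 0.3352 = 13.37 V.
Then the unloaded second divider: V_B = V_A × R4/(R3+R4) = 13.37 × 0.9709 = 12.99 V.

V_B ≈ 13.0 V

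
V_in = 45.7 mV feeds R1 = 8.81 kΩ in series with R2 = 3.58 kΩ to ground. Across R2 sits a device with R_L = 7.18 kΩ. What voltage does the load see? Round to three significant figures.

The load sits in parallel with R2, giving an effective lower resistance R2' = R2·R_L/(R2+R_L) = 2.389 kΩ.
Then V_out = V_in · R2'/(R1 + R2') = 45.7 × 2.389/11.20 = 9.748 mV.

V_out ≈ 9.75 mV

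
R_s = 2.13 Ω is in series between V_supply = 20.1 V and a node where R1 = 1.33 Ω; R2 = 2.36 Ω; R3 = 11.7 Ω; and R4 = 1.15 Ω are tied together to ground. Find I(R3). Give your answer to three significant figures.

Equivalent of the parallel group: R_p = 0.4693 Ω.
Node voltage V_A = V_supply · R_p/(R_s + R_p) = 20.1 × 0.1806 = 3.629 V.
I(R3) = V_A / R3 = 3.629/11.7 = 0.3102 A.

I ≈ 0.310 A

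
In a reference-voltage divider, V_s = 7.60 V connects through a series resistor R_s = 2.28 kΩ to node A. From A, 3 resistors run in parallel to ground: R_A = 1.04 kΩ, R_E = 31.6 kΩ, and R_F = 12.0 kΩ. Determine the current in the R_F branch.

Parallel bank: R_p = 1/(1/1.04 + 1/31.6 + 1/12.0) = 0.9289 kΩ.
V_A by voltage divider: V_A = 7.60 × 0.9289/(2.28 + 0.9289) = 2.200 V.
I(R_F) = V_A / R_F = 2.200/12.0 = 0.1833 mA.
(Check via current divider: I_total = 2.368 mA; share G_k/ΣG = 0.07741 → same result.)

I ≈ 0.183 mA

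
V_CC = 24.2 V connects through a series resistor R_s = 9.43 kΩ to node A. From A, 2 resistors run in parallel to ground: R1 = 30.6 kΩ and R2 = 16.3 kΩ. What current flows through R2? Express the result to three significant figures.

I ≈ 0.787 mA

Combine the parallel branches: R_p = (1/30.6 + 1/16.3)⁻¹ = 10.63 kΩ.
Node voltage V_A = V_CC · R_p/(R_s + R_p) = 24.2 × 0.5300 = 12.83 V.
I(R2) = V_A / R2 = 12.83/16.3 = 0.7869 mA.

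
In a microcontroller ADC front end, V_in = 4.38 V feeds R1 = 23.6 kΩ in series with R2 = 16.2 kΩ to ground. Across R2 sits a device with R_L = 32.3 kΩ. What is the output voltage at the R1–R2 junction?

V_out ≈ 1.37 V

First combine the lower leg with the load: R2 ‖ R_L = 10.79 kΩ.
Voltage divider with the loaded lower leg: V_out = 4.38 × 10.79/(23.6 + 10.79) = 4.38 × 0.3137 = 1.374 V.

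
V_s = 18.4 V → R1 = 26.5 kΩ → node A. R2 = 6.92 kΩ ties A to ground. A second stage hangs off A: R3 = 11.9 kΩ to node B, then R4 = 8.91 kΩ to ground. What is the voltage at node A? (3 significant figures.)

V_A ≈ 3.01 V

The second stage (R3 + R4 = 20.81 kΩ) loads node A in parallel with R2.
Effective lower resistance at A: R2 ‖ 20.81 = 5.193 kΩ.
First divider: V_A = V_s · 5.193/(26.5 + 5.193) = 3.015 V.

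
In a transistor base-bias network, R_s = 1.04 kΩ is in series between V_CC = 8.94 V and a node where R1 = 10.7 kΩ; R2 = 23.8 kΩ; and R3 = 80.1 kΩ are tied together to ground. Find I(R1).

Equivalent of the parallel group: R_p = 6.759 kΩ.
V_A = 8.94 × 6.759/7.799 = 7.748 V.
I(R1) = V_A / R1 = 7.748/10.7 = 0.7241 mA.

I ≈ 0.724 mA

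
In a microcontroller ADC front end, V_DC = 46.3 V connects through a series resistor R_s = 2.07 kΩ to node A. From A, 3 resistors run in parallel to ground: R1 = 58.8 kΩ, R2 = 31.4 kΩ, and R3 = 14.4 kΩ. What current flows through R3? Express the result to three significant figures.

I ≈ 2.58 mA

Equivalent of the parallel group: R_p = 8.453 kΩ.
V_A by voltage divider: V_A = 46.3 × 8.453/(2.07 + 8.453) = 37.19 V.
I(R3) = V_A / R3 = 37.19/14.4 = 2.583 mA.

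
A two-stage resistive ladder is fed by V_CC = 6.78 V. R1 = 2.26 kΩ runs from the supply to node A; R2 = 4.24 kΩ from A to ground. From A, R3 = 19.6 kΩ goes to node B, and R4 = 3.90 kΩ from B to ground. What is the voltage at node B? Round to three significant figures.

The second stage (R3 + R4 = 23.50 kΩ) loads node A in parallel with R2.
Effective lower resistance at A: R2 ‖ 23.50 = 3.592 kΩ.
V_A = 6.78 × 3.592/(2.26 + 3.592) = 4.162 V.
Stage 2 is unloaded, so V_B = V_A · R4/(R3+R4) = 4.162 × 3.90/23.50 = 0.6906 V.

V_B ≈ 0.691 V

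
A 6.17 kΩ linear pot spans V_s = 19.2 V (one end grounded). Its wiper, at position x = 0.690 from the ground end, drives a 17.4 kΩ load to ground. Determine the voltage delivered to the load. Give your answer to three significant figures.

The pot divides into 1.913 kΩ above the wiper and 4.257 kΩ below.
Lower segment in parallel with the load: 4.257 ‖ 17.4 = 3.420 kΩ.
Loaded-divider output: V_out = 19.2 × 0.6414 = 12.31 V.

V_out ≈ 12.3 V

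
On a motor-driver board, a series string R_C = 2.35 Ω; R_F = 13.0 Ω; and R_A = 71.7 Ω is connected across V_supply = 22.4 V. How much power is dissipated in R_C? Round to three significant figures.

Series current I = V_supply/ΣR = 22.4/87.05 = 0.2573 A.
P = I²R = 0.06622 × 2.35 = 0.1556 W.

P ≈ 0.156 W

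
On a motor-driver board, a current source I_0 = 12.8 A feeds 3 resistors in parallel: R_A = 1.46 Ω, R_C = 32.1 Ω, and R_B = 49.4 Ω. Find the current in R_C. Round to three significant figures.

I ≈ 0.542 A

Total conductance ΣG = 1/1.46 + 1/32.1 + 1/49.4 = 0.7363 (units of 1/Ω).
R_C takes the fraction G_k/ΣG = 0.03115/0.7363 = 0.04231, so I = 12.8 × 0.04231 = 0.5415 A.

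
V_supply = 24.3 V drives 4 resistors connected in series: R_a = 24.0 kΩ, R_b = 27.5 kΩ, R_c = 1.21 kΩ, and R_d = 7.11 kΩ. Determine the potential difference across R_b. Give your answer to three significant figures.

V ≈ 11.2 V

ΣR = 24.0 + 27.5 + 1.21 + 7.11 = 59.82 kΩ.
By the voltage-divider rule, V = 24.3 × 27.50/59.82 = 11.17 V.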